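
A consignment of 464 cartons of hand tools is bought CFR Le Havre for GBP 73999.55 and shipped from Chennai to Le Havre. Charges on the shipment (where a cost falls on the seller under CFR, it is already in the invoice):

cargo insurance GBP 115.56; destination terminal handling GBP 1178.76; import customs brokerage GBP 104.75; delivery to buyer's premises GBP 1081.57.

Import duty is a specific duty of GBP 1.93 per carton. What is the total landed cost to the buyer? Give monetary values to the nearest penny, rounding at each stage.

CFR: the seller pays costs through ocean freight to the destination port, but not insurance.
CIF value = CFR price + insurance = 73999.55 + 115.56 = 74115.11
Import duty = 464 × 1.93 = 895.52
Buyer bears: insurance 115.56 + destination terminal 1178.76 + brokerage 104.75 + delivery 1081.57 + duty 895.52 = 3376.16
Landed cost = invoice 73999.55 + 3376.16 = 77375.71

Total landed cost: GBP 77375.71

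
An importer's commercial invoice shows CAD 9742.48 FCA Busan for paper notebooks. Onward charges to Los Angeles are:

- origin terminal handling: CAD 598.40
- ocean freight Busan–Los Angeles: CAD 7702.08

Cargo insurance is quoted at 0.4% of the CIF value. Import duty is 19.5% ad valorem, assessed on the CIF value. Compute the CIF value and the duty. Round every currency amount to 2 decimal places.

Let C be the CIF value. C = FCA price + pre-shipment costs + freight + 0.4% × C
C − 0.4% × C = 9742.48 + 598.40 + 7702.08
0.996 × C = 18042.96
C = 18042.96 / 0.996 = 18115.42
Insurance premium = 0.4% × 18115.42 = 72.46
Import duty = 18115.42 × 19.5% = 3532.51

CIF value: CAD 18115.42; import duty: CAD 3532.51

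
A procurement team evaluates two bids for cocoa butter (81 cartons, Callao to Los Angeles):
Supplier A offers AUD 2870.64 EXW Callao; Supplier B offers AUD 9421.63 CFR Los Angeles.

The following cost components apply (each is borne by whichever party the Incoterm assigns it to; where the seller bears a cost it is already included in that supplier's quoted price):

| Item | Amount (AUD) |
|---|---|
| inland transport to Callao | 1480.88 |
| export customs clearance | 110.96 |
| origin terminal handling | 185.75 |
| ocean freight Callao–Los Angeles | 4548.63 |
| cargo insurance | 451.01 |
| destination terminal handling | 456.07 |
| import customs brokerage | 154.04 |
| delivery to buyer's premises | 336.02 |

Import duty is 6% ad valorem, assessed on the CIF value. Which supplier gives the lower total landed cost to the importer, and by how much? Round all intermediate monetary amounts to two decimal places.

Supplier A is cheaper by AUD 238.26

Supplier A (EXW):
CIF value = EXW price + inland to port + export clearance + origin terminal + freight + insurance = 2870.64 + 1480.88 + 110.96 + 185.75 + 4548.63 + 451.01 = 9647.87
Import duty = 9647.87 × 6% = 578.87
Buyer bears (A): 1480.88 + 110.96 + 185.75 + 4548.63 + 451.01 + 456.07 + 154.04 + 336.02 = 7723.36
Landed cost (A) = invoice 2870.64 + 7723.36 + duty 578.87 = 11172.87
Supplier B (CFR):
CIF value = CFR price + insurance = 9421.63 + 451.01 = 9872.64
Import duty = 9872.64 × 6% = 592.36
Buyer bears (B): 451.01 + 456.07 + 154.04 + 336.02 = 1397.14
Landed cost (B) = invoice 9421.63 + 1397.14 + duty 592.36 = 11411.13
Difference = |11172.87 − 11411.13| = 238.26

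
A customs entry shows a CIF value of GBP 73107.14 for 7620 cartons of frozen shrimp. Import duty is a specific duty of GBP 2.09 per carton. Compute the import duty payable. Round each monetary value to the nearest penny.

Import duty: GBP 15925.80

Import duty = 7620 × 2.09 = 15925.80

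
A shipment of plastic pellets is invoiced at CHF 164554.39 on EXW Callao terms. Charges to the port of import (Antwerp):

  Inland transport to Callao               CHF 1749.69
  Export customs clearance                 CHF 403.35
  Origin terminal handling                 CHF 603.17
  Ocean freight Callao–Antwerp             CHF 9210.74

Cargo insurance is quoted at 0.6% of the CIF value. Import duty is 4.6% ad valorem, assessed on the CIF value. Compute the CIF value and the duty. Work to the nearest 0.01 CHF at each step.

Let C be the CIF value. C = EXW price + pre-shipment costs + freight + 0.6% × C
C − 0.6% × C = 164554.39 + 1749.69 + 403.35 + 603.17 + 9210.74
0.994 × C = 176521.34
C = 176521.34 / 0.994 = 177586.86
Insurance premium = 0.6% × 177586.86 = 1065.52
Import duty = 177586.86 × 4.6% = 8169.00

CIF value: CHF 177586.86; import duty: CHF 8169.00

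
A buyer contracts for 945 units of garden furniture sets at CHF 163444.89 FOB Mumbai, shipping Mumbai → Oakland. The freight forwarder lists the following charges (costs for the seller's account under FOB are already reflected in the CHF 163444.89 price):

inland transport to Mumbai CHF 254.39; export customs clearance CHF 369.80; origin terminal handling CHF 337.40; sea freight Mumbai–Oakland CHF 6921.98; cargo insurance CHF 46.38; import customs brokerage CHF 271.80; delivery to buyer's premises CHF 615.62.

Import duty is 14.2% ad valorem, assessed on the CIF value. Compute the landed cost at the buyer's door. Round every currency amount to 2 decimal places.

Total landed cost: CHF 195499.35

FOB: the seller bears costs until goods are on board at the origin port; the buyer bears freight, insurance and all costs thereafter.
Already in the invoice (seller's account under FOB): inland to port, export clearance, origin terminal — exclude.
CIF value = FOB price + freight + insurance = 163444.89 + 6921.98 + 46.38 = 170413.25
Import duty = 170413.25 × 14.2% = 24198.68
Buyer bears: freight 6921.98 + insurance 46.38 + brokerage 271.80 + delivery 615.62 + duty 24198.68 = 32054.46
Landed cost = invoice 163444.89 + 32054.46 = 195499.35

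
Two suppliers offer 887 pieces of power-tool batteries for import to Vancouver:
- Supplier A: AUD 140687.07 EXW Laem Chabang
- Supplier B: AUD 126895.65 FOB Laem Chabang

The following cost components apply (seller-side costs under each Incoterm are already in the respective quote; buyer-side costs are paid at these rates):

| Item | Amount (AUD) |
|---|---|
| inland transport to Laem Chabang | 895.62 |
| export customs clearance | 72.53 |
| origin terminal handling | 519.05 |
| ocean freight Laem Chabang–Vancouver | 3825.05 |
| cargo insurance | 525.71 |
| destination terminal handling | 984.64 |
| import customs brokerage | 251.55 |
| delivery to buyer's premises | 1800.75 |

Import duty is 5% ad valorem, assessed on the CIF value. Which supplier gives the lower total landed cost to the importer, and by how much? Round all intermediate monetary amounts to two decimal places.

Supplier A (EXW):
CIF value = EXW price + inland to port + export clearance + origin terminal + freight + insurance = 140687.07 + 895.62 + 72.53 + 519.05 + 3825.05 + 525.71 = 146525.03
Import duty = 146525.03 × 5% = 7326.25
Buyer bears (A): 895.62 + 72.53 + 519.05 + 3825.05 + 525.71 + 984.64 + 251.55 + 1800.75 = 8874.90
Landed cost (A) = invoice 140687.07 + 8874.90 + duty 7326.25 = 156888.22
Supplier B (FOB):
CIF value = FOB price + freight + insurance = 126895.65 + 3825.05 + 525.71 = 131246.41
Import duty = 131246.41 × 5% = 6562.32
Buyer bears (B): 3825.05 + 525.71 + 984.64 + 251.55 + 1800.75 = 7387.70
Landed cost (B) = invoice 126895.65 + 7387.70 + duty 6562.32 = 140845.67
Difference = |156888.22 − 140845.67| = 16042.55

Supplier B is cheaper by AUD 16042.55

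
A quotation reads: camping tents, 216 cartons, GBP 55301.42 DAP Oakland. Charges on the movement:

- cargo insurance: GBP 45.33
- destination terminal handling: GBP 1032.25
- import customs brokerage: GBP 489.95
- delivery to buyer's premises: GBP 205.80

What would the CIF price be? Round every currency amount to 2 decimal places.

Not relevant to the conversion: insurance — on the seller under both DAP and CIF; already in the DAP price and stays in the CIF price. brokerage — on the buyer under both terms; not part of either seller's price.
From DAP to CIF, the seller no longer bears: destination terminal, delivery.
CIF price = 55301.42 − 1032.25 − 205.80 = 54063.37

CIF price: GBP 54063.37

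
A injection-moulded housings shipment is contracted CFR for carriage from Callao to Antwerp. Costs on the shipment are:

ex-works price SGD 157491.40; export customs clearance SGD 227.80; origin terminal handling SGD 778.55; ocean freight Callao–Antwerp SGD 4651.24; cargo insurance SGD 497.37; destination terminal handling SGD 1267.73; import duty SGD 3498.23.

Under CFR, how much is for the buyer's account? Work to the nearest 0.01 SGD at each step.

CFR: the seller pays costs through ocean freight to the destination port, but not insurance.
Seller's account: goods 157491.40 + export clearance 227.80 + origin terminal 778.55 + freight 4651.24 = 163148.99
Buyer's account: insurance 497.37 + destination terminal 1267.73 + duty 3498.23 = 5263.33

Buyer's account: SGD 5263.33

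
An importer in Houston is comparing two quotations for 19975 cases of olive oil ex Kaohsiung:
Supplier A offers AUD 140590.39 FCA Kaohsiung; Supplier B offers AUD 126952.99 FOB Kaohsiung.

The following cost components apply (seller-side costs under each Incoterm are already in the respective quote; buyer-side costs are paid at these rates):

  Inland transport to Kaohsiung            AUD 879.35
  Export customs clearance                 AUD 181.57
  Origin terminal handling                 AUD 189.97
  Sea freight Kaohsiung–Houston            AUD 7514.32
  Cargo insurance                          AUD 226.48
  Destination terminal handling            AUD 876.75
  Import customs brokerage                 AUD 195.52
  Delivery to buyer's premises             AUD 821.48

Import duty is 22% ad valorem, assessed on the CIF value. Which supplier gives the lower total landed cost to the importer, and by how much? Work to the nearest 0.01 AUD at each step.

Supplier A (FCA):
CIF value = FCA price + origin terminal + freight + insurance = 140590.39 + 189.97 + 7514.32 + 226.48 = 148521.16
Import duty = 148521.16 × 22% = 32674.66
Buyer bears (A): 189.97 + 7514.32 + 226.48 + 876.75 + 195.52 + 821.48 = 9824.52
Landed cost (A) = invoice 140590.39 + 9824.52 + duty 32674.66 = 183089.57
Supplier B (FOB):
CIF value = FOB price + freight + insurance = 126952.99 + 7514.32 + 226.48 = 134693.79
Import duty = 134693.79 × 22% = 29632.63
Buyer bears (B): 7514.32 + 226.48 + 876.75 + 195.52 + 821.48 = 9634.55
Landed cost (B) = invoice 126952.99 + 9634.55 + duty 29632.63 = 166220.17
Difference = |183089.57 − 166220.17| = 16869.40

Supplier B is cheaper by AUD 16869.40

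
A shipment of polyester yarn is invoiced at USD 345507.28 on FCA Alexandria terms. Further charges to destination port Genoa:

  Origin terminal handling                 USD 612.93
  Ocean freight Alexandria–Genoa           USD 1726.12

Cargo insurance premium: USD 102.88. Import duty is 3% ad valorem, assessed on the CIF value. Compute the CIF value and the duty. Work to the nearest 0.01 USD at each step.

CIF = FCA price + pre-shipment costs + freight + insurance
CIF = 345507.28 + 612.93 + 1726.12 + 102.88 = 347949.21
Import duty = 347949.21 × 3% = 10438.48

CIF value: USD 347949.21; import duty: USD 10438.48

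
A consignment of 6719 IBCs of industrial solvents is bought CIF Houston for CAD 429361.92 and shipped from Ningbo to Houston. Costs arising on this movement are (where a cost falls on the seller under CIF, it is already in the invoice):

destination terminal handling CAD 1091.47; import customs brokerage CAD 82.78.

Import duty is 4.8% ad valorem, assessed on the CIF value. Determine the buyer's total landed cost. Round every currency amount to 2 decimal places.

Total landed cost: CAD 451145.54

CIF: the seller pays costs through ocean freight and marine insurance to the destination port.
The CIF price already equals the CIF value: 429361.92
Import duty = 429361.92 × 4.8% = 20609.37
Buyer bears: destination terminal 1091.47 + brokerage 82.78 + duty 20609.37 = 21783.62
Landed cost = invoice 429361.92 + 21783.62 = 451145.54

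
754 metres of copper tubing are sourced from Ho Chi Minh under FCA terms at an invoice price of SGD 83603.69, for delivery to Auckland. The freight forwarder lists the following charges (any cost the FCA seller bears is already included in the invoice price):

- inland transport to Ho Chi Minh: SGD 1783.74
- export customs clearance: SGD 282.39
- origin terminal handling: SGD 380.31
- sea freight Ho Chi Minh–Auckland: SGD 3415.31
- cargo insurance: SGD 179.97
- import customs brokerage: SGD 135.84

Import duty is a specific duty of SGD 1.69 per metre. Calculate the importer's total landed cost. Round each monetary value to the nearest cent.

FCA: the seller delivers export-cleared goods to the carrier; the buyer bears costs from that point.
Already in the invoice (seller's account under FCA): inland to port, export clearance — exclude.
CIF value = FCA price + origin terminal + freight + insurance = 83603.69 + 380.31 + 3415.31 + 179.97 = 87579.28
Import duty = 754 × 1.69 = 1274.26
Buyer bears: origin terminal 380.31 + freight 3415.31 + insurance 179.97 + brokerage 135.84 + duty 1274.26 = 5385.69
Landed cost = invoice 83603.69 + 5385.69 = 88989.38

Total landed cost: SGD 88989.38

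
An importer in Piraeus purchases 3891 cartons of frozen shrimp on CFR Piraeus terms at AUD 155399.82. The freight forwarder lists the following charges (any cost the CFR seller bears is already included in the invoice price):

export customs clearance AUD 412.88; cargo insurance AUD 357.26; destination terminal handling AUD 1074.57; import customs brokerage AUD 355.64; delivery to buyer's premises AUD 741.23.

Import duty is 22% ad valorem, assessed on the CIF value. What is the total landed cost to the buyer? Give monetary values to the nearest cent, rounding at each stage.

CFR: the seller pays costs through ocean freight to the destination port, but not insurance.
Already in the invoice (seller's account under CFR): export clearance — exclude.
CIF value = CFR price + insurance = 155399.82 + 357.26 = 155757.08
Import duty = 155757.08 × 22% = 34266.56
Buyer bears: insurance 357.26 + destination terminal 1074.57 + brokerage 355.64 + delivery 741.23 + duty 34266.56 = 36795.26
Landed cost = invoice 155399.82 + 36795.26 = 192195.08

Total landed cost: AUD 192195.08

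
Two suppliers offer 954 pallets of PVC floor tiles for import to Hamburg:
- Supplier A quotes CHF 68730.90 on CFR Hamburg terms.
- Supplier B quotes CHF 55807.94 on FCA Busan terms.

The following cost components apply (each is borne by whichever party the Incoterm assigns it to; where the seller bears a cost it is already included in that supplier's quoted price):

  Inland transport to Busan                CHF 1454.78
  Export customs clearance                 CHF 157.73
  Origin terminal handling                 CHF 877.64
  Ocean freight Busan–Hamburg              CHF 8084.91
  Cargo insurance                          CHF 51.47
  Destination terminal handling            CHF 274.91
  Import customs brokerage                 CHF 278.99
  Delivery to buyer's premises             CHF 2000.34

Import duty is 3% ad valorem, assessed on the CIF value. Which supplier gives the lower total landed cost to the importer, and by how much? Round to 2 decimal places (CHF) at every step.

Supplier A (CFR):
CIF value = CFR price + insurance = 68730.90 + 51.47 = 68782.37
Import duty = 68782.37 × 3% = 2063.47
Buyer bears (A): 51.47 + 274.91 + 278.99 + 2000.34 = 2605.71
Landed cost (A) = invoice 68730.90 + 2605.71 + duty 2063.47 = 73400.08
Supplier B (FCA):
CIF value = FCA price + origin terminal + freight + insurance = 55807.94 + 877.64 + 8084.91 + 51.47 = 64821.96
Import duty = 64821.96 × 3% = 1944.66
Buyer bears (B): 877.64 + 8084.91 + 51.47 + 274.91 + 278.99 + 2000.34 = 11568.26
Landed cost (B) = invoice 55807.94 + 11568.26 + duty 1944.66 = 69320.86
Difference = |73400.08 − 69320.86| = 4079.22

Supplier B is cheaper by CHF 4079.22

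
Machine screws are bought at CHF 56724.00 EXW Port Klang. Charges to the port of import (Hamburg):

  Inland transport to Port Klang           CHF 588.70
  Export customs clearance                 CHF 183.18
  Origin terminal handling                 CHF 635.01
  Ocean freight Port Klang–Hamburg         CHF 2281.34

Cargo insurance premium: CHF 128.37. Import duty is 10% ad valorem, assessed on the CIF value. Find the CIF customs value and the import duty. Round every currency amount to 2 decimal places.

CIF value: CHF 60540.60; import duty: CHF 6054.06

CIF = EXW price + pre-shipment costs + freight + insurance
CIF = 56724.00 + 588.70 + 183.18 + 635.01 + 2281.34 + 128.37 = 60540.60
Import duty = 60540.60 × 10% = 6054.06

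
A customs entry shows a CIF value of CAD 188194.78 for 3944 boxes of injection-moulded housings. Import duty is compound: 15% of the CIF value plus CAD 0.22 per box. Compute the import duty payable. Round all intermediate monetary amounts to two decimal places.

Ad valorem component: 188194.78 × 15% = 28229.22
Specific component: 3944 × 0.22 = 867.68
Import duty = 28229.22 + 867.68 = 29096.90

Import duty: CAD 29096.90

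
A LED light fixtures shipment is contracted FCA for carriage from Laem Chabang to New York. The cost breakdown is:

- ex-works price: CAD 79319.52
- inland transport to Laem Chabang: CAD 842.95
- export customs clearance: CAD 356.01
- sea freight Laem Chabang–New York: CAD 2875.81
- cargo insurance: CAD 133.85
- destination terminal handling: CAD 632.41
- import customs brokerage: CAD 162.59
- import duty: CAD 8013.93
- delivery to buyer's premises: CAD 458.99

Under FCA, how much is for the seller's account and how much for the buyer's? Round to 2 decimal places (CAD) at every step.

Seller: CAD 80518.48; buyer: CAD 12277.58

FCA: the seller delivers export-cleared goods to the carrier; the buyer bears costs from that point.
Seller's account: goods 79319.52 + inland to port 842.95 + export clearance 356.01 = 80518.48
Buyer's account: freight 2875.81 + insurance 133.85 + destination terminal 632.41 + brokerage 162.59 + duty 8013.93 + delivery 458.99 = 12277.58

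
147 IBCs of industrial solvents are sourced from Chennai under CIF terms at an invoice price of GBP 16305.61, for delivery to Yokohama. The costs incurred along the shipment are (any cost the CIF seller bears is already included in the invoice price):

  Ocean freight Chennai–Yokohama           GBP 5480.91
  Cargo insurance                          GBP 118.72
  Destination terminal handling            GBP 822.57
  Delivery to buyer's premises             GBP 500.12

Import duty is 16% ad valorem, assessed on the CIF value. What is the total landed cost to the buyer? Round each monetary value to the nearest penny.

CIF: the seller pays costs through ocean freight and marine insurance to the destination port.
Already in the invoice (seller's account under CIF): freight, insurance — exclude.
The CIF price already equals the CIF value: 16305.61
Import duty = 16305.61 × 16% = 2608.90
Buyer bears: destination terminal 822.57 + delivery 500.12 + duty 2608.90 = 3931.59
Landed cost = invoice 16305.61 + 3931.59 = 20237.20

Total landed cost: GBP 20237.20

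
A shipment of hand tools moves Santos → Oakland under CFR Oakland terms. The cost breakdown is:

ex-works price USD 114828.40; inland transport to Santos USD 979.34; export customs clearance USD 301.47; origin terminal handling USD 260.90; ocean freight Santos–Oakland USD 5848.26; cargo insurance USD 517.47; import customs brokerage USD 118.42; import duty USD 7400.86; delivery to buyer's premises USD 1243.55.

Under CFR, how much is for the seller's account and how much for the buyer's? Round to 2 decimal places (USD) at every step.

Seller: USD 122218.37; buyer: USD 9280.30

CFR: the seller pays costs through ocean freight to the destination port, but not insurance.
Seller's account: goods 114828.40 + inland to port 979.34 + export clearance 301.47 + origin terminal 260.90 + freight 5848.26 = 122218.37
Buyer's account: insurance 517.47 + brokerage 118.42 + duty 7400.86 + delivery 1243.55 = 9280.30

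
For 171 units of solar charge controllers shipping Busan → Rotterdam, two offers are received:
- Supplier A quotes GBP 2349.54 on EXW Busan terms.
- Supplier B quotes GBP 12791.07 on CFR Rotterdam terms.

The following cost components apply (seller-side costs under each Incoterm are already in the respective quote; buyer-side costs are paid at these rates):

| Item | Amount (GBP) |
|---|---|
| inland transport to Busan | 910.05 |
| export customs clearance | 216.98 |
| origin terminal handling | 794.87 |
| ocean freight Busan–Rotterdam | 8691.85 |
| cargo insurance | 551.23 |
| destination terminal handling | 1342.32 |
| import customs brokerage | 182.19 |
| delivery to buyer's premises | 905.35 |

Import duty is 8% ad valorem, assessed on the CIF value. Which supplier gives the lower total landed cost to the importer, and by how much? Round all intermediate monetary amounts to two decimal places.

Supplier A (EXW):
CIF value = EXW price + inland to port + export clearance + origin terminal + freight + insurance = 2349.54 + 910.05 + 216.98 + 794.87 + 8691.85 + 551.23 = 13514.52
Import duty = 13514.52 × 8% = 1081.16
Buyer bears (A): 910.05 + 216.98 + 794.87 + 8691.85 + 551.23 + 1342.32 + 182.19 + 905.35 = 13594.84
Landed cost (A) = invoice 2349.54 + 13594.84 + duty 1081.16 = 17025.54
Supplier B (CFR):
CIF value = CFR price + insurance = 12791.07 + 551.23 = 13342.30
Import duty = 13342.30 × 8% = 1067.38
Buyer bears (B): 551.23 + 1342.32 + 182.19 + 905.35 = 2981.09
Landed cost (B) = invoice 12791.07 + 2981.09 + duty 1067.38 = 16839.54
Difference = |17025.54 − 16839.54| = 186.00

Supplier B is cheaper by GBP 186.00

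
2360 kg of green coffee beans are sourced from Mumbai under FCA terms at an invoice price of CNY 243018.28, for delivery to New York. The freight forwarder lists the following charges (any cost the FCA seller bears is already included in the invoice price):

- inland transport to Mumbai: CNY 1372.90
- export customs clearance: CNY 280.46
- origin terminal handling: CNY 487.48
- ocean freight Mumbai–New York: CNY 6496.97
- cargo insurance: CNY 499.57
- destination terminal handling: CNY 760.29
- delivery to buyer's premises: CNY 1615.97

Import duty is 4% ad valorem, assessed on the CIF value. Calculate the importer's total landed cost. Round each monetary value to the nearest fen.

FCA: the seller delivers export-cleared goods to the carrier; the buyer bears costs from that point.
Already in the invoice (seller's account under FCA): inland to port, export clearance — exclude.
CIF value = FCA price + origin terminal + freight + insurance = 243018.28 + 487.48 + 6496.97 + 499.57 = 250502.30
Import duty = 250502.30 × 4% = 10020.09
Buyer bears: origin terminal 487.48 + freight 6496.97 + insurance 499.57 + destination terminal 760.29 + delivery 1615.97 + duty 10020.09 = 19880.37
Landed cost = invoice 243018.28 + 19880.37 = 262898.65

Total landed cost: CNY 262898.65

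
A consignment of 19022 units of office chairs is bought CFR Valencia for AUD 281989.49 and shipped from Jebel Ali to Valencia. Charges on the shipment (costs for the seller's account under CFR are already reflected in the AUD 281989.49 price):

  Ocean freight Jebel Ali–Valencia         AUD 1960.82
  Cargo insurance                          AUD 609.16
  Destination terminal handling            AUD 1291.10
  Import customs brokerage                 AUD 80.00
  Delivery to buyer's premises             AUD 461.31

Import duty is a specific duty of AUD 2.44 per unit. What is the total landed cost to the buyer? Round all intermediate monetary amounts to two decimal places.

CFR: the seller pays costs through ocean freight to the destination port, but not insurance.
Already in the invoice (seller's account under CFR): freight — exclude.
CIF value = CFR price + insurance = 281989.49 + 609.16 = 282598.65
Import duty = 19022 × 2.44 = 46413.68
Buyer bears: insurance 609.16 + destination terminal 1291.10 + brokerage 80.00 + delivery 461.31 + duty 46413.68 = 48855.25
Landed cost = invoice 281989.49 + 48855.25 = 330844.74

Total landed cost: AUD 330844.74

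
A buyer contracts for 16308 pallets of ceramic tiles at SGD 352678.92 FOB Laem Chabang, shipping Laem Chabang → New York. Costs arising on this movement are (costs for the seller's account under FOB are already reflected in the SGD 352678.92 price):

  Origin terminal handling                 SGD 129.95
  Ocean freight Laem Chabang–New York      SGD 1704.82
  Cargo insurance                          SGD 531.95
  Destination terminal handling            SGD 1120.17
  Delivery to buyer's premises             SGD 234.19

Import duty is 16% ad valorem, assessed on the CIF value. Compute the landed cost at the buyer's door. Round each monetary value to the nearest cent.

FOB: the seller bears costs until goods are on board at the origin port; the buyer bears freight, insurance and all costs thereafter.
Already in the invoice (seller's account under FOB): origin terminal — exclude.
CIF value = FOB price + freight + insurance = 352678.92 + 1704.82 + 531.95 = 354915.69
Import duty = 354915.69 × 16% = 56786.51
Buyer bears: freight 1704.82 + insurance 531.95 + destination terminal 1120.17 + delivery 234.19 + duty 56786.51 = 60377.64
Landed cost = invoice 352678.92 + 60377.64 = 413056.56

Total landed cost: SGD 413056.56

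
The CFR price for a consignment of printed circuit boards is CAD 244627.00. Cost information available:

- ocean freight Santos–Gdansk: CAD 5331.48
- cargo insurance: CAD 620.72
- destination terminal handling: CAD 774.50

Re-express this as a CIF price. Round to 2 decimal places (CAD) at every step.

CIF price: CAD 245247.72

Not relevant to the conversion: freight — on the seller under both CFR and CIF; already in the CFR price and stays in the CIF price. destination terminal — on the buyer under both terms; not part of either seller's price.
From CFR to CIF, the seller additionally bears: insurance.
CIF price = 244627.00 + 620.72 = 245247.72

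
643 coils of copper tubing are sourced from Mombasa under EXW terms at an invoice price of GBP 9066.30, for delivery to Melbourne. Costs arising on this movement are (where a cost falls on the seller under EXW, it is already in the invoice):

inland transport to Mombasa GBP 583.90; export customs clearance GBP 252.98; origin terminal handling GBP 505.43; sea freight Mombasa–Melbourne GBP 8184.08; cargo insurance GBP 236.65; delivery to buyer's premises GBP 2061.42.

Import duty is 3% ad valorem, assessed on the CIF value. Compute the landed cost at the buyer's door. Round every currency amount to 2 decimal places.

Total landed cost: GBP 21455.64

EXW: the seller makes goods available at their premises; the buyer bears all onward costs.
CIF value = EXW price + inland to port + export clearance + origin terminal + freight + insurance = 9066.30 + 583.90 + 252.98 + 505.43 + 8184.08 + 236.65 = 18829.34
Import duty = 18829.34 × 3% = 564.88
Buyer bears: inland to port 583.90 + export clearance 252.98 + origin terminal 505.43 + freight 8184.08 + insurance 236.65 + delivery 2061.42 + duty 564.88 = 12389.34
Landed cost = invoice 9066.30 + 12389.34 = 21455.64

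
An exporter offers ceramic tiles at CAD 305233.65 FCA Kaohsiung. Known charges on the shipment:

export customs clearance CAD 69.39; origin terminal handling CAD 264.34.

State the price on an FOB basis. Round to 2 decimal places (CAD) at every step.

Not relevant to the conversion: export clearance — on the seller under both FCA and FOB; already in the FCA price and stays in the FOB price.
From FCA to FOB, the seller additionally bears: origin terminal.
FOB price = 305233.65 + 264.34 = 305497.99

FOB price: CAD 305497.99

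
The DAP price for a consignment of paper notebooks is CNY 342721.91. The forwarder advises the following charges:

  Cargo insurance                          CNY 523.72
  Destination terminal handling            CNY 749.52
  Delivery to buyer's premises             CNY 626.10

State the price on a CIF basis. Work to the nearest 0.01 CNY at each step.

Not relevant to the conversion: insurance — on the seller under both DAP and CIF; already in the DAP price and stays in the CIF price.
From DAP to CIF, the seller no longer bears: destination terminal, delivery.
CIF price = 342721.91 − 749.52 − 626.10 = 341346.29

CIF price: CNY 341346.29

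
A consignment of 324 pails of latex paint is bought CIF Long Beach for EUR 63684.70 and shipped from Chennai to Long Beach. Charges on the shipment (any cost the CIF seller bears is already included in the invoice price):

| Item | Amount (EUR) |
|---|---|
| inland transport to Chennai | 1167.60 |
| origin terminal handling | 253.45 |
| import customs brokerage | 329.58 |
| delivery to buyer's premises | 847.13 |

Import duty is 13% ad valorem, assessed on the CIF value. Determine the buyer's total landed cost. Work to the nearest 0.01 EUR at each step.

CIF: the seller pays costs through ocean freight and marine insurance to the destination port.
Already in the invoice (seller's account under CIF): inland to port, origin terminal — exclude.
The CIF price already equals the CIF value: 63684.70
Import duty = 63684.70 × 13% = 8279.01
Buyer bears: brokerage 329.58 + delivery 847.13 + duty 8279.01 = 9455.72
Landed cost = invoice 63684.70 + 9455.72 = 73140.42

Total landed cost: EUR 73140.42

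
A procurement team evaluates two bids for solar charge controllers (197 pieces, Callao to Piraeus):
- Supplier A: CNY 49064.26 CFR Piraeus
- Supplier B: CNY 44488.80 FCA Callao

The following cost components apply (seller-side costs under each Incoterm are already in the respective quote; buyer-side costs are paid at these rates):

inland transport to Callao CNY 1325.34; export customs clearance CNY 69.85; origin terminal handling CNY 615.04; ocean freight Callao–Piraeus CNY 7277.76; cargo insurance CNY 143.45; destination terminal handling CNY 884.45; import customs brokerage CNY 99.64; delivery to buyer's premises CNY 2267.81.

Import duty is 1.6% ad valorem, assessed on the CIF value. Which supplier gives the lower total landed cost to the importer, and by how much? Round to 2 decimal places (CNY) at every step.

Supplier A is cheaper by CNY 3370.42

Supplier A (CFR):
CIF value = CFR price + insurance = 49064.26 + 143.45 = 49207.71
Import duty = 49207.71 × 1.6% = 787.32
Buyer bears (A): 143.45 + 884.45 + 99.64 + 2267.81 = 3395.35
Landed cost (A) = invoice 49064.26 + 3395.35 + duty 787.32 = 53246.93
Supplier B (FCA):
CIF value = FCA price + origin terminal + freight + insurance = 44488.80 + 615.04 + 7277.76 + 143.45 = 52525.05
Import duty = 52525.05 × 1.6% = 840.40
Buyer bears (B): 615.04 + 7277.76 + 143.45 + 884.45 + 99.64 + 2267.81 = 11288.15
Landed cost (B) = invoice 44488.80 + 11288.15 + duty 840.40 = 56617.35
Difference = |53246.93 − 56617.35| = 3370.42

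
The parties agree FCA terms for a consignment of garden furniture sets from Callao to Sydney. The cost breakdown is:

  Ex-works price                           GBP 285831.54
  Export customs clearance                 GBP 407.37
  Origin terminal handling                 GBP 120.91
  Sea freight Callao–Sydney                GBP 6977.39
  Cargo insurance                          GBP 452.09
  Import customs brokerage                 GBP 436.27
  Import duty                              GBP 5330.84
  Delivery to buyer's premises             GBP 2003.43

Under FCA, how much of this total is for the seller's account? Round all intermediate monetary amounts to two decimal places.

Seller's account: GBP 286238.91

FCA: the seller delivers export-cleared goods to the carrier; the buyer bears costs from that point.
Seller's account: goods 285831.54 + export clearance 407.37 = 286238.91
Buyer's account: origin terminal 120.91 + freight 6977.39 + insurance 452.09 + brokerage 436.27 + duty 5330.84 + delivery 2003.43 = 15320.93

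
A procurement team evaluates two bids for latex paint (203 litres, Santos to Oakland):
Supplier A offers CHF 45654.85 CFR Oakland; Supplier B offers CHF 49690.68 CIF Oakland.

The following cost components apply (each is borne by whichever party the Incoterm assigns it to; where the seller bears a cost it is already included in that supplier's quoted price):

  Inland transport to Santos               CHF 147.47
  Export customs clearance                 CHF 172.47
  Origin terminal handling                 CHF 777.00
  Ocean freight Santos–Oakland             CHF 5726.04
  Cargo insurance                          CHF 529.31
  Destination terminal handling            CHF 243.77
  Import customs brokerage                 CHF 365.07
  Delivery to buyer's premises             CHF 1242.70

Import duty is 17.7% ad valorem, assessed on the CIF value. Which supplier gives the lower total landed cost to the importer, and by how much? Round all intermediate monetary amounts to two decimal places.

Supplier A is cheaper by CHF 4127.17

Supplier A (CFR):
CIF value = CFR price + insurance = 45654.85 + 529.31 = 46184.16
Import duty = 46184.16 × 17.7% = 8174.60
Buyer bears (A): 529.31 + 243.77 + 365.07 + 1242.70 = 2380.85
Landed cost (A) = invoice 45654.85 + 2380.85 + duty 8174.60 = 56210.30
Supplier B (CIF):
The CIF price already equals the CIF value: 49690.68
Import duty = 49690.68 × 17.7% = 8795.25
Buyer bears (B): 243.77 + 365.07 + 1242.70 = 1851.54
Landed cost (B) = invoice 49690.68 + 1851.54 + duty 8795.25 = 60337.47
Difference = |56210.30 − 60337.47| = 4127.17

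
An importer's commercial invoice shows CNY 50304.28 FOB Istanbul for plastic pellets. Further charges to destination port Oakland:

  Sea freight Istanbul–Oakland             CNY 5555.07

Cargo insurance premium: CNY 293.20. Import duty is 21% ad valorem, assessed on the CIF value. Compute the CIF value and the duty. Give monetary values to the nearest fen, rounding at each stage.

CIF value: CNY 56152.55; import duty: CNY 11792.04

CIF = FOB price + freight + insurance
CIF = 50304.28 + 5555.07 + 293.20 = 56152.55
Import duty = 56152.55 × 21% = 11792.04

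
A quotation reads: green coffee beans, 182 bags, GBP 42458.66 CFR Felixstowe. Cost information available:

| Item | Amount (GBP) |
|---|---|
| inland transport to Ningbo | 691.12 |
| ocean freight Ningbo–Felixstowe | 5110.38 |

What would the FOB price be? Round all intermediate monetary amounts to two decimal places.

FOB price: GBP 37348.28

Not relevant to the conversion: inland to port — on the seller under both CFR and FOB; already in the CFR price and stays in the FOB price.
From CFR to FOB, the seller no longer bears: freight.
FOB price = 42458.66 − 5110.38 = 37348.28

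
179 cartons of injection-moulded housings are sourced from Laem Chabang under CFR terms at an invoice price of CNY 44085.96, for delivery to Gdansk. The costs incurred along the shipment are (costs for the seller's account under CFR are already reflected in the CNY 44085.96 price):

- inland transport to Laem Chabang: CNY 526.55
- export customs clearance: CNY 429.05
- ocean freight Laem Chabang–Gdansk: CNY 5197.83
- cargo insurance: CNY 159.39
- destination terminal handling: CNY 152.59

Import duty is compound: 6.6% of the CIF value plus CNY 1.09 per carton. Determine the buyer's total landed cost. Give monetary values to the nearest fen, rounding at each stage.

Total landed cost: CNY 47513.24

CFR: the seller pays costs through ocean freight to the destination port, but not insurance.
Already in the invoice (seller's account under CFR): inland to port, export clearance, freight — exclude.
CIF value = CFR price + insurance = 44085.96 + 159.39 = 44245.35
Ad valorem component: 44245.35 × 6.6% = 2920.19
Specific component: 179 × 1.09 = 195.11
Import duty = 2920.19 + 195.11 = 3115.30
Buyer bears: insurance 159.39 + destination terminal 152.59 + duty 3115.30 = 3427.28
Landed cost = invoice 44085.96 + 3427.28 = 47513.24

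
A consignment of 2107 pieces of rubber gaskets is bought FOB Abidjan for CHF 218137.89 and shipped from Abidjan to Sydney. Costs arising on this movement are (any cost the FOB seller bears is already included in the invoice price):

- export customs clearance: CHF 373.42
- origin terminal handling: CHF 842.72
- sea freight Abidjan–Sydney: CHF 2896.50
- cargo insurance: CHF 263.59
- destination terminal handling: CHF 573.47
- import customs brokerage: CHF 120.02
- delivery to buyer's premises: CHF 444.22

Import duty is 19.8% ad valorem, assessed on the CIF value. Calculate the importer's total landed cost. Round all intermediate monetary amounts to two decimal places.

Total landed cost: CHF 266252.69

FOB: the seller bears costs until goods are on board at the origin port; the buyer bears freight, insurance and all costs thereafter.
Already in the invoice (seller's account under FOB): export clearance, origin terminal — exclude.
CIF value = FOB price + freight + insurance = 218137.89 + 2896.50 + 263.59 = 221297.98
Import duty = 221297.98 × 19.8% = 43817.00
Buyer bears: freight 2896.50 + insurance 263.59 + destination terminal 573.47 + brokerage 120.02 + delivery 444.22 + duty 43817.00 = 48114.80
Landed cost = invoice 218137.89 + 48114.80 = 266252.69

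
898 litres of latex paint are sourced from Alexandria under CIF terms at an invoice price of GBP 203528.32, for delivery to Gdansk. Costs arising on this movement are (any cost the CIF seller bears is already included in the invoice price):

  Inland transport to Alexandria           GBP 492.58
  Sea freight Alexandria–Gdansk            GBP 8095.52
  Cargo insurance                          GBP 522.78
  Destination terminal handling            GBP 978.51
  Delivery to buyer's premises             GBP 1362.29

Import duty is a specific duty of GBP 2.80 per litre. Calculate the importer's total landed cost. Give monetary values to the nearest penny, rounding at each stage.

CIF: the seller pays costs through ocean freight and marine insurance to the destination port.
Already in the invoice (seller's account under CIF): inland to port, freight, insurance — exclude.
The CIF price already equals the CIF value: 203528.32
Import duty = 898 × 2.80 = 2514.40
Buyer bears: destination terminal 978.51 + delivery 1362.29 + duty 2514.40 = 4855.20
Landed cost = invoice 203528.32 + 4855.20 = 208383.52

Total landed cost: GBP 208383.52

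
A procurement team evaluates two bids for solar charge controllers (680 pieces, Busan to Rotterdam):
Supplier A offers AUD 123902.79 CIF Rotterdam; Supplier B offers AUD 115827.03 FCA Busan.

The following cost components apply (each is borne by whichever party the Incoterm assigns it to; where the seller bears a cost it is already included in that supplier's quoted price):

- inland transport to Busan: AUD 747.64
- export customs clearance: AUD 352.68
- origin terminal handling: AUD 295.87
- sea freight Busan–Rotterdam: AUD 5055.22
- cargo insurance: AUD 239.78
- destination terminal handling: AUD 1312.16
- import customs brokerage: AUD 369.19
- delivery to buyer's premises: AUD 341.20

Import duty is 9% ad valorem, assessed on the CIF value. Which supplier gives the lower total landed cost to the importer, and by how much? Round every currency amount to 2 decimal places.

Supplier B is cheaper by AUD 2708.53

Supplier A (CIF):
The CIF price already equals the CIF value: 123902.79
Import duty = 123902.79 × 9% = 11151.25
Buyer bears (A): 1312.16 + 369.19 + 341.20 = 2022.55
Landed cost (A) = invoice 123902.79 + 2022.55 + duty 11151.25 = 137076.59
Supplier B (FCA):
CIF value = FCA price + origin terminal + freight + insurance = 115827.03 + 295.87 + 5055.22 + 239.78 = 121417.90
Import duty = 121417.90 × 9% = 10927.61
Buyer bears (B): 295.87 + 5055.22 + 239.78 + 1312.16 + 369.19 + 341.20 = 7613.42
Landed cost (B) = invoice 115827.03 + 7613.42 + duty 10927.61 = 134368.06
Difference = |137076.59 − 134368.06| = 2708.53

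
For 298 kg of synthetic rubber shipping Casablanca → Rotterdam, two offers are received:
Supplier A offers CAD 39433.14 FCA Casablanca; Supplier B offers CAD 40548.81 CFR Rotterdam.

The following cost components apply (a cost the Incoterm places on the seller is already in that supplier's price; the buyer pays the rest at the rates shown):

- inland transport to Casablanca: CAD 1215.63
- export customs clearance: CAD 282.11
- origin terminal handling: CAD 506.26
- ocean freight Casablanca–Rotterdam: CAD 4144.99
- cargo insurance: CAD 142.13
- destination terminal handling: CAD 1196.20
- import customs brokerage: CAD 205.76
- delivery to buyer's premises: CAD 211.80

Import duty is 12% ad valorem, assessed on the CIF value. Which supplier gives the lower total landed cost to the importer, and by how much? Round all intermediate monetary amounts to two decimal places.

Supplier B is cheaper by CAD 3959.85

Supplier A (FCA):
CIF value = FCA price + origin terminal + freight + insurance = 39433.14 + 506.26 + 4144.99 + 142.13 = 44226.52
Import duty = 44226.52 × 12% = 5307.18
Buyer bears (A): 506.26 + 4144.99 + 142.13 + 1196.20 + 205.76 + 211.80 = 6407.14
Landed cost (A) = invoice 39433.14 + 6407.14 + duty 5307.18 = 51147.46
Supplier B (CFR):
CIF value = CFR price + insurance = 40548.81 + 142.13 = 40690.94
Import duty = 40690.94 × 12% = 4882.91
Buyer bears (B): 142.13 + 1196.20 + 205.76 + 211.80 = 1755.89
Landed cost (B) = invoice 40548.81 + 1755.89 + duty 4882.91 = 47187.61
Difference = |51147.46 − 47187.61| = 3959.85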